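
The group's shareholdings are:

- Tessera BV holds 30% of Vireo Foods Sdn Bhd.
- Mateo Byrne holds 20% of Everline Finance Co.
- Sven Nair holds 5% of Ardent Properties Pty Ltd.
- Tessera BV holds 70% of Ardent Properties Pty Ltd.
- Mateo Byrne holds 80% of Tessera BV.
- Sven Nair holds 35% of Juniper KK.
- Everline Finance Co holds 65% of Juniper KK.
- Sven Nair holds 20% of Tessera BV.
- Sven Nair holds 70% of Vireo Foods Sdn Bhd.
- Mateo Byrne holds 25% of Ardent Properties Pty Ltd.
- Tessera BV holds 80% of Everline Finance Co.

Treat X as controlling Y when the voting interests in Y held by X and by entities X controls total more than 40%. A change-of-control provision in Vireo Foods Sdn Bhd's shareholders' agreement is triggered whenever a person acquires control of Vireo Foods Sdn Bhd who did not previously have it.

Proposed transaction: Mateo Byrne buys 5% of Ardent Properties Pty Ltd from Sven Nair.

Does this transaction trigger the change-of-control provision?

The purchase adds only to Mateo's holdings (Sven's stake shrinks), so Mateo is the only person who could newly come to control Vireo.
Mateo holds 80% of Tessera, so Mateo controls Tessera.
Tessera and Mateo together hold 70% + 25% = 95% of Ardent, so Mateo controls Ardent.
Tessera and Mateo together hold 80% + 20% = 100% of Everline, so Mateo controls Everline.
Everline holds 65% of Juniper, so Mateo controls Juniper.
In Vireo, Mateo's side holds only 30%, not > 40%.
So before the transaction, Mateo does not control Vireo.
After the purchase, Mateo's direct stake in Ardent rises to 25% + 5% = 30%, and Sven's stake falls to 0%.
Tessera and Mateo together hold 70% + 30% = 100% of Ardent, so Mateo controls Ardent.
After the transaction, Mateo's side holds 30% of Vireo, not > 40%, so Mateo still does not control Vireo.
No new person acquires control, so the clause is not triggered.

No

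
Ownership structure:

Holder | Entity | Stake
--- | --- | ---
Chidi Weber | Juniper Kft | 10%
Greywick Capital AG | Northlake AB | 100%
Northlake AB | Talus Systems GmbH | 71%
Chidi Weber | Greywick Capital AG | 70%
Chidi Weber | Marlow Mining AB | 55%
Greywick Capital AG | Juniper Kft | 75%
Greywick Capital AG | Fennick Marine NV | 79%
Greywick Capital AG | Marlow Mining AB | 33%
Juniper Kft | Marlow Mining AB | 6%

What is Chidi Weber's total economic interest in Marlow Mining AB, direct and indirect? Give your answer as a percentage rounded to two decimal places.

Chidi reaches Marlow along 4 paths.
Direct stake: 55% = 55%.
Via Greywick: 70% × 33% = 23.1%.
Via Greywick → Juniper: 70% × 75% × 6% = 3.15%.
Via Juniper: 10% × 6% = 0.6%.
Total: 55% + 23.1% + 3.15% + 0.6% = 81.85%.

81.85%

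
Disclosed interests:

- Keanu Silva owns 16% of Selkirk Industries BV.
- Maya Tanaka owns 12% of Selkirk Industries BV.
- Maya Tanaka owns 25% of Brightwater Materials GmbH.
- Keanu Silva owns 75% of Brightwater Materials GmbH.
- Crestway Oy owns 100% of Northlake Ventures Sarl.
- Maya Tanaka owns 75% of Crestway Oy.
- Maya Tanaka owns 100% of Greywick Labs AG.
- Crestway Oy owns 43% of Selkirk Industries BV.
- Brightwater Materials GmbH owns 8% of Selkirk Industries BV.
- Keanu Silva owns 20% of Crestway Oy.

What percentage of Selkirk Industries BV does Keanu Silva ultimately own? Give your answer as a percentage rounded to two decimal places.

30.60%

Keanu reaches Selkirk along 3 paths.
Via Crestway: 20% × 43% = 8.6%.
Direct stake: 16% = 16%.
Via Brightwater: 75% × 8% = 6%.
Total: 8.6% + 16% + 6% = 30.6%.
Rounded: 30.60%.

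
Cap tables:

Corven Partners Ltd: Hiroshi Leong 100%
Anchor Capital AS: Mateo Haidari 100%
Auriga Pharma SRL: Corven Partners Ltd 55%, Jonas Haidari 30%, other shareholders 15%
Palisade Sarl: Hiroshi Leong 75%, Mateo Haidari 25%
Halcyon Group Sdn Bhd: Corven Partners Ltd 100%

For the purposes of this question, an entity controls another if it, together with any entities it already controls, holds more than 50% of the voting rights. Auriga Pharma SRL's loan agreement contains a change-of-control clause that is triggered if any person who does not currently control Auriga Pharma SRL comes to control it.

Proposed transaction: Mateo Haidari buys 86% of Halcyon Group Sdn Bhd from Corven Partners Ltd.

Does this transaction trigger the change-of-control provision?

No

The purchase adds only to Mateo's holdings (Corven's stake shrinks), so Mateo is the only person who could newly come to control Auriga.
Mateo holds 100% of Anchor, so Mateo controls Anchor.
Neither Mateo nor any entity Mateo controls holds any voting interest in Auriga.
So before the transaction, Mateo does not control Auriga.
After the purchase, Mateo holds 86% of Halcyon directly, and Corven's stake falls to 14%.
Mateo holds 86% of Halcyon, so Mateo controls Halcyon.
After the transaction, neither Mateo nor any entity Mateo controls holds a voting interest in Auriga, so Mateo still does not control it.
No new person acquires control, so the clause is not triggered.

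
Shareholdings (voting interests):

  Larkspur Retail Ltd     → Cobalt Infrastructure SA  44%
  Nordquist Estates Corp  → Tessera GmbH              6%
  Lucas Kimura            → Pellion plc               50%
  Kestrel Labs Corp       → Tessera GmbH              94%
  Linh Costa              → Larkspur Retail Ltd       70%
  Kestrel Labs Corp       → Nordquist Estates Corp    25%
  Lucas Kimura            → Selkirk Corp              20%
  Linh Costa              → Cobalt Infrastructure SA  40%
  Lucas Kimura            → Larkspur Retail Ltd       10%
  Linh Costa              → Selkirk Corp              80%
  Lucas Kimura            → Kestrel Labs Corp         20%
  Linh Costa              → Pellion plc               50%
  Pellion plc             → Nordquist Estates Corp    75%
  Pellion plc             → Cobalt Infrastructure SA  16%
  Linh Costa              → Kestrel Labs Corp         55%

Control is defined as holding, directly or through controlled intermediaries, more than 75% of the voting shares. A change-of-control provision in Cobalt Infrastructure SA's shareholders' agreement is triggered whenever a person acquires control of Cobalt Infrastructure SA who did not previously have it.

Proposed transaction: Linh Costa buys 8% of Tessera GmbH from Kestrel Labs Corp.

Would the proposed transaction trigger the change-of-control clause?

The purchase adds only to Linh's holdings (Kestrel's stake shrinks), so Linh is the only person who could newly come to control Cobalt.
Linh holds 80% of Selkirk, so Linh controls Selkirk.
In Cobalt, Linh's side holds only 40%, not > 75%.
So before the transaction, Linh does not control Cobalt.
After the purchase, Linh holds 8% of Tessera directly, and Kestrel's stake falls to 86%.
Linh's side now holds 8% of Tessera, not > 75%, so Linh still does not control Tessera.
After the transaction, Linh's side holds 40% of Cobalt, not > 75%, so Linh still does not control Cobalt.
No new person acquires control, so the clause is not triggered.

No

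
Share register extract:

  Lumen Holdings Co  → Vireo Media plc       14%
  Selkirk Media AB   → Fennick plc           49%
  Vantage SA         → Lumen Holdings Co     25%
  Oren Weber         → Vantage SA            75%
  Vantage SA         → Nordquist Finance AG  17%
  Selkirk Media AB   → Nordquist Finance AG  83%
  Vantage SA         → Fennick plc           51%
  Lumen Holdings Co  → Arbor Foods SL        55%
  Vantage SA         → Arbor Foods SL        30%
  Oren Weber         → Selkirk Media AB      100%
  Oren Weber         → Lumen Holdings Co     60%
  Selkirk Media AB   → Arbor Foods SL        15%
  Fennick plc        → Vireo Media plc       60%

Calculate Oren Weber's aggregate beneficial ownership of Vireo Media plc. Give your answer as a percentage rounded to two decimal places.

Oren reaches Vireo along 4 paths.
Via Vantage → Fennick: 75% × 51% × 60% = 22.95%.
Via Selkirk → Fennick: 100% × 49% × 60% = 29.4%.
Via Vantage → Lumen: 75% × 25% × 14% = 2.625%.
Via Lumen: 60% × 14% = 8.4%.
Total: 22.95% + 29.4% + 2.625% + 8.4% = 63.375%.
Rounded: 63.38%.

63.38%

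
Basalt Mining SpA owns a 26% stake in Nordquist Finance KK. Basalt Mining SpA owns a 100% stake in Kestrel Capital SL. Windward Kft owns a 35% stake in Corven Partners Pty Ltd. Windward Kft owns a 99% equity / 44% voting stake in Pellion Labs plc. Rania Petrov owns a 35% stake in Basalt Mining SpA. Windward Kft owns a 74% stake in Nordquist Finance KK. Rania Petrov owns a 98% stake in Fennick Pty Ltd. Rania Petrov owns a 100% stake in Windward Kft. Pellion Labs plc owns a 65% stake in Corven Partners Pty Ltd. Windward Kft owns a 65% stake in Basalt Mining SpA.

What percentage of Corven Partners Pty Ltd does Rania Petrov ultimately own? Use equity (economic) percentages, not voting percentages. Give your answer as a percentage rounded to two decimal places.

Rania reaches Corven along 2 paths.
Via Windward: 100% × 35% = 35%.
Via Windward → Pellion: 100% × 99% × 65% = 64.35%.
Total: 35% + 64.35% = 99.35%.

99.35%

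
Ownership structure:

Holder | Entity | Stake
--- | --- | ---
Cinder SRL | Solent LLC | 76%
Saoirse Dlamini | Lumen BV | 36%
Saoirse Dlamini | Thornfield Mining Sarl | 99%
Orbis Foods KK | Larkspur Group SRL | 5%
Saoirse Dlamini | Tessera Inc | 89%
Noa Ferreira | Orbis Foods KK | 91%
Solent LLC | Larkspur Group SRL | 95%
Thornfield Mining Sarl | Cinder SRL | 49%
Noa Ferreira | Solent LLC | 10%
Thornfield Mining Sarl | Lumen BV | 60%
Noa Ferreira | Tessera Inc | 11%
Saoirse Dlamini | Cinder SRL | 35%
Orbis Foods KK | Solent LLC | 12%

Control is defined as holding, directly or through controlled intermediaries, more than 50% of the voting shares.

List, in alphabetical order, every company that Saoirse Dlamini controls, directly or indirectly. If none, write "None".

Cinder SRL, Larkspur Group SRL, Lumen BV, Solent LLC, Tessera Inc, Thornfield Mining Sarl

Saoirse holds 99% of Thornfield, so Saoirse controls Thornfield.
Saoirse and Thornfield together hold 36% + 60% = 96% of Lumen, so Saoirse controls Lumen.
Saoirse and Thornfield together hold 35% + 49% = 84% of Cinder, so Saoirse controls Cinder.
Cinder holds 76% of Solent, so Saoirse controls Solent.
Saoirse holds 89% of Tessera, so Saoirse controls Tessera.
Solent holds 95% of Larkspur, so Saoirse controls Larkspur.
No other company's threshold is met.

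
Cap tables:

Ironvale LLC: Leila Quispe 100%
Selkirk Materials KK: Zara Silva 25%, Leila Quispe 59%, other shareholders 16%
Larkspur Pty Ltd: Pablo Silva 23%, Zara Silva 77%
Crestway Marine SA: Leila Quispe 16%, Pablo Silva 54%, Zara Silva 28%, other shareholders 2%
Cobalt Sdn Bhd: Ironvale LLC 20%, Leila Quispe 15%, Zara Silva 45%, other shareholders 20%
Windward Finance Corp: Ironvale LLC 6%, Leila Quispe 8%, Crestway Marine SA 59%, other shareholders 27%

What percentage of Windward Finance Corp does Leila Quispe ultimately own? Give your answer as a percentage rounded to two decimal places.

Leila reaches Windward along 3 paths.
Via Ironvale: 100% × 6% = 6%.
Direct stake: 8% = 8%.
Via Crestway: 16% × 59% = 9.44%.
Total: 6% + 8% + 9.44% = 23.44%.

23.44%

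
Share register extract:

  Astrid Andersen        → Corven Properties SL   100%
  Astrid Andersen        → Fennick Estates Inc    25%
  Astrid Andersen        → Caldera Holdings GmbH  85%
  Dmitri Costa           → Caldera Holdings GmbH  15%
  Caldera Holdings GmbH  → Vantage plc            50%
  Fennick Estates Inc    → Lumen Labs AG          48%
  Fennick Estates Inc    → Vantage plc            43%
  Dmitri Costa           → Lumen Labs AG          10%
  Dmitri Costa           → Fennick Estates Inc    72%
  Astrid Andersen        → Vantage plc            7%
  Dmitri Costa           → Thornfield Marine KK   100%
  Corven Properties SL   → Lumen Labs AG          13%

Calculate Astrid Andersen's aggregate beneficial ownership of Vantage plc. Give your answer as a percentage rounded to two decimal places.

60.25%

Astrid reaches Vantage along 3 paths.
Via Fennick: 25% × 43% = 10.75%.
Via Caldera: 85% × 50% = 42.5%.
Direct stake: 7% = 7%.
Total: 10.75% + 42.5% + 7% = 60.25%.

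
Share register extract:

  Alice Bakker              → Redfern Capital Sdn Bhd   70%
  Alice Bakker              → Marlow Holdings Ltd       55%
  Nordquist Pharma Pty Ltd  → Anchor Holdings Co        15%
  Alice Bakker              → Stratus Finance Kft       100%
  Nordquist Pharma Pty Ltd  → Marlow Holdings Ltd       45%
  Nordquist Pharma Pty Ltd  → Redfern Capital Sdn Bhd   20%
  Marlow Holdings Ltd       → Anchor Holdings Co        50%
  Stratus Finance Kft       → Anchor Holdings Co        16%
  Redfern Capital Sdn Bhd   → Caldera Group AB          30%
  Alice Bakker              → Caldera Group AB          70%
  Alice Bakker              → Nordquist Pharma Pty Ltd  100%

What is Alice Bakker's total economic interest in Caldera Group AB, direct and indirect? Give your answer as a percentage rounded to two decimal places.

Alice reaches Caldera along 3 paths.
Via Redfern: 70% × 30% = 21%.
Via Nordquist → Redfern: 100% × 20% × 30% = 6%.
Direct stake: 70% = 70%.
Total: 21% + 6% + 70% = 97%.
Rounded: 97.00%.

97.00%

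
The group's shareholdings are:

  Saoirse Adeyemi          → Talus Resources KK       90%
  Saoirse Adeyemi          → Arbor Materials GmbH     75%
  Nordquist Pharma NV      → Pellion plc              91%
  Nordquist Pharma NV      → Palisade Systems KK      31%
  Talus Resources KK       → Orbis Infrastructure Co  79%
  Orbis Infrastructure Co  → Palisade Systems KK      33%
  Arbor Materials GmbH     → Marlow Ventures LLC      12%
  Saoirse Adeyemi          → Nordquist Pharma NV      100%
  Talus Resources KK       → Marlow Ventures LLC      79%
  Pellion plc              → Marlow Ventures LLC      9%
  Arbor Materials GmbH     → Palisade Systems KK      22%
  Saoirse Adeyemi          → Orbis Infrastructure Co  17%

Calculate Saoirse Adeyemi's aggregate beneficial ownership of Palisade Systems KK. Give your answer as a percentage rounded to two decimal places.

Saoirse reaches Palisade along 4 paths.
Via Talus → Orbis: 90% × 79% × 33% = 23.463%.
Via Orbis: 17% × 33% = 5.61%.
Via Nordquist: 100% × 31% = 31%.
Via Arbor: 75% × 22% = 16.5%.
Total: 23.463% + 5.61% + 31% + 16.5% = 76.573%.
Rounded: 76.57%.

76.57%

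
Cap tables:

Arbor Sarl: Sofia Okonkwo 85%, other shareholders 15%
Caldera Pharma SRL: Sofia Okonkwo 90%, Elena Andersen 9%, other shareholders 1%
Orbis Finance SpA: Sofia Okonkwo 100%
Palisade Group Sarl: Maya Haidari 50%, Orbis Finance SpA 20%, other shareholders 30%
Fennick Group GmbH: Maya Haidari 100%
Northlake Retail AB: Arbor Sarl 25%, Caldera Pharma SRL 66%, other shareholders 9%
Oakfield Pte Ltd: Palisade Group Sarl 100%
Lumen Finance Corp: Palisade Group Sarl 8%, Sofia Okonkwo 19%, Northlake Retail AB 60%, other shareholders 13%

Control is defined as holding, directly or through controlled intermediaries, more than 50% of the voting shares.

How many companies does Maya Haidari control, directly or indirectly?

1

Maya holds 100% of Fennick, so Maya controls Fennick.
No other company's threshold is met.
Maya controls 1 company.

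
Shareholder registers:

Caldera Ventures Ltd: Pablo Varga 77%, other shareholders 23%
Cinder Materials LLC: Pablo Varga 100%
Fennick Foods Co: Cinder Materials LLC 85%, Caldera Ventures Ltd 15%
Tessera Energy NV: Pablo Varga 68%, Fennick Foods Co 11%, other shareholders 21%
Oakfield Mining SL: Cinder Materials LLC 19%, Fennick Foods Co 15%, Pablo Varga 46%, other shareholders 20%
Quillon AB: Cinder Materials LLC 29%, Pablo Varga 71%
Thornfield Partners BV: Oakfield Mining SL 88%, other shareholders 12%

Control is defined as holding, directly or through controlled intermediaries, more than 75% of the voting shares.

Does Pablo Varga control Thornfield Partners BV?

Yes

Pablo holds 77% of Caldera, so Pablo controls Caldera.
Pablo holds 100% of Cinder, so Pablo controls Cinder.
Cinder and Caldera together hold 85% + 15% = 100% of Fennick, so Pablo controls Fennick.
Cinder and Fennick and Pablo together hold 19% + 15% + 46% = 80% of Oakfield, so Pablo controls Oakfield.
Oakfield holds 88% of Thornfield, so Pablo controls Thornfield.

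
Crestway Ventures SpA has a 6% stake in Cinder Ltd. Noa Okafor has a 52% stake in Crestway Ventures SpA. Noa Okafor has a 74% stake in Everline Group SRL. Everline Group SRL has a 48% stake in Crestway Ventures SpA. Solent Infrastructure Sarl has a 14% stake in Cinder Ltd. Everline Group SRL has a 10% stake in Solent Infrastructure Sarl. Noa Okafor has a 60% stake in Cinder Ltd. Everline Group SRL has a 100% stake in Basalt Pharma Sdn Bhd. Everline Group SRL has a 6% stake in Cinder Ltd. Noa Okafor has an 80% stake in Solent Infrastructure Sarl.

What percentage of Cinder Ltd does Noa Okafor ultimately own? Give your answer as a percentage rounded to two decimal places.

Noa reaches Cinder along 6 paths.
Via Crestway: 52% × 6% = 3.12%.
Via Everline → Crestway: 74% × 48% × 6% = 2.1312%.
Via Everline: 74% × 6% = 4.44%.
Direct stake: 60% = 60%.
Via Solent: 80% × 14% = 11.2%.
Via Everline → Solent: 74% × 10% × 14% = 1.036%.
Total: 3.12% + 2.1312% + 4.44% + 60% + 11.2% + 1.036% = 81.9272%.
Rounded: 81.93%.

81.93%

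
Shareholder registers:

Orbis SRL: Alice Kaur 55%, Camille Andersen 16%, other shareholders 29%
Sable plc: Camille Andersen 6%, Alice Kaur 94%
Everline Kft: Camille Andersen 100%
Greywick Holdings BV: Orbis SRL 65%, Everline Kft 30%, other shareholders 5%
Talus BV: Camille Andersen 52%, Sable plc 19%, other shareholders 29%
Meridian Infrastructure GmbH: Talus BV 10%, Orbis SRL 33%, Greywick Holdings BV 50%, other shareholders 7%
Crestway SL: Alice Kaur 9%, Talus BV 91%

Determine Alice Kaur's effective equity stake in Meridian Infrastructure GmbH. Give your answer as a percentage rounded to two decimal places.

37.81%

Alice reaches Meridian along 3 paths.
Via Sable → Talus: 94% × 19% × 10% = 1.786%.
Via Orbis: 55% × 33% = 18.15%.
Via Orbis → Greywick: 55% × 65% × 50% = 17.875%.
Total: 1.786% + 18.15% + 17.875% = 37.811%.
Rounded: 37.81%.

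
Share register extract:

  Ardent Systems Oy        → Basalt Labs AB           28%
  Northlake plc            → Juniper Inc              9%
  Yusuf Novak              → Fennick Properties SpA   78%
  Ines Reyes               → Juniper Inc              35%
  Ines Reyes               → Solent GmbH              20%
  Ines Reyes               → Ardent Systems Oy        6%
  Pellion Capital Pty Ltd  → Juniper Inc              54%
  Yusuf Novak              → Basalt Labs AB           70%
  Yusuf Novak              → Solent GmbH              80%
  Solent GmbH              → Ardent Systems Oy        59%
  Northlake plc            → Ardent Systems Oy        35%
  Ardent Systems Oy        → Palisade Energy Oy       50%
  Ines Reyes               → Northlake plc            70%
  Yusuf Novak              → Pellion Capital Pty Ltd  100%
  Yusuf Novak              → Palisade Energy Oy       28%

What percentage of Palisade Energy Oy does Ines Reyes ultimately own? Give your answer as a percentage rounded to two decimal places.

Ines reaches Palisade along 3 paths.
Via Solent → Ardent: 20% × 59% × 50% = 5.9%.
Via Northlake → Ardent: 70% × 35% × 50% = 12.25%.
Via Ardent: 6% × 50% = 3%.
Total: 5.9% + 12.25% + 3% = 21.15%.

21.15%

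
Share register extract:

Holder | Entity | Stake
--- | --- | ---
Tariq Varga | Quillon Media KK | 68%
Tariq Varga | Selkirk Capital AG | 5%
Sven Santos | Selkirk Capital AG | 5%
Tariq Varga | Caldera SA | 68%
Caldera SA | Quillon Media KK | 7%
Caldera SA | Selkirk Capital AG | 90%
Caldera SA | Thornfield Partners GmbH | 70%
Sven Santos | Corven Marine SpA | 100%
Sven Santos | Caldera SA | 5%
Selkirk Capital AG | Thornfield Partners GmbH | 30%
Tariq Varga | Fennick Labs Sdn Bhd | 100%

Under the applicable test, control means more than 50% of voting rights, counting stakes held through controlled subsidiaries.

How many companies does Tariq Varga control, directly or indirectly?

Tariq holds 68% of Caldera, so Tariq controls Caldera.
Tariq and Caldera together hold 68% + 7% = 75% of Quillon, so Tariq controls Quillon.
Tariq holds 100% of Fennick, so Tariq controls Fennick.
Caldera and Tariq together hold 90% + 5% = 95% of Selkirk, so Tariq controls Selkirk.
Caldera and Selkirk together hold 70% + 30% = 100% of Thornfield, so Tariq controls Thornfield.
No other company's threshold is met.
Tariq controls 5 companies.

5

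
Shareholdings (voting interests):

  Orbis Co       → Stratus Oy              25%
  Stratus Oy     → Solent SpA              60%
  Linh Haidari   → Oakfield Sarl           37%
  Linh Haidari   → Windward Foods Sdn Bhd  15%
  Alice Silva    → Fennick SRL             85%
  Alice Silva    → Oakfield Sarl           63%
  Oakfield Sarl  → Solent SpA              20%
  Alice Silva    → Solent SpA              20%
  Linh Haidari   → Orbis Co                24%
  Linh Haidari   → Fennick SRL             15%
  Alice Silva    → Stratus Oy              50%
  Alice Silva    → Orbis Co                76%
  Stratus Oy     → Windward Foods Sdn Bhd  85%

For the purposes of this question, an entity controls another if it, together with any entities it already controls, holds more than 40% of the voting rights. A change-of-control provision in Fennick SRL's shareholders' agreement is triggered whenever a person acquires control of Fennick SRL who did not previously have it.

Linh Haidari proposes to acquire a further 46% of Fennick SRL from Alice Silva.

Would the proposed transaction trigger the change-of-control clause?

The purchase adds only to Linh's holdings (Alice's stake shrinks), so Linh is the only person who could newly come to control Fennick.
Linh's largest direct stake is 37% in Oakfield, which does not meet the threshold, so Linh controls no company.
In Fennick, Linh's side holds only 15%, not > 40%.
So before the transaction, Linh does not control Fennick.
After the purchase, Linh's direct stake in Fennick rises to 15% + 46% = 61%, and Alice's stake falls to 39%.
Linh holds 61% of Fennick, so Linh controls Fennick.
Linh did not control Fennick before and does after, so the clause is triggered.

Yes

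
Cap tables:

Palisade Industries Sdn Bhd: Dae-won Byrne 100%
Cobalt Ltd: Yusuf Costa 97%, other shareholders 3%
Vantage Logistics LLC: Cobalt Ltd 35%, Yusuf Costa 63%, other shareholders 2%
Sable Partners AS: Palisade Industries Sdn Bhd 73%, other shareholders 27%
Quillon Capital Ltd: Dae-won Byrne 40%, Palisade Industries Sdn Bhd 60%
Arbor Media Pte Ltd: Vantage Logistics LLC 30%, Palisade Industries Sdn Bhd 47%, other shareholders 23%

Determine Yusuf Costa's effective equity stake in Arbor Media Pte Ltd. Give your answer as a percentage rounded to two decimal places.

Yusuf reaches Arbor along 2 paths.
Via Cobalt → Vantage: 97% × 35% × 30% = 10.185%.
Via Vantage: 63% × 30% = 18.9%.
Total: 10.185% + 18.9% = 29.085%.
Rounded: 29.09%.

29.09%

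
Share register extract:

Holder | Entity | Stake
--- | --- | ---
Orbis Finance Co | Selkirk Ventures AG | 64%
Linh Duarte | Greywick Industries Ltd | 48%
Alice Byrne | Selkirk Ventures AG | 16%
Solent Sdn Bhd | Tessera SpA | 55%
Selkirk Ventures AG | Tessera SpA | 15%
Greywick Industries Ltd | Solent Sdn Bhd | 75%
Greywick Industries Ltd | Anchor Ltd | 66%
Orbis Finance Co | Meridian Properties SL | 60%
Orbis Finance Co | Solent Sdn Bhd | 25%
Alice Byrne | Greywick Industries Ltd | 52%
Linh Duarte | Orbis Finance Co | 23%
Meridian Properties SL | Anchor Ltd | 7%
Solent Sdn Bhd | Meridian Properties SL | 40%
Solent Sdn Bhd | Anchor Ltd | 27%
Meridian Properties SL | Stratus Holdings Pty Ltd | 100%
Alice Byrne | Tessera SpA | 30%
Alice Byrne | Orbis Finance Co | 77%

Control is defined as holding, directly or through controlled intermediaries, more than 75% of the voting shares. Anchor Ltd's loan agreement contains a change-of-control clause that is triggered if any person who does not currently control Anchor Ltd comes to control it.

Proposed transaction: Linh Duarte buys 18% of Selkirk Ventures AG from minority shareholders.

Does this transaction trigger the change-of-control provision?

The purchase changes only Linh's holdings, so Linh is the only person who could newly come to control Anchor.
Linh's largest direct stake is 48% in Greywick, which does not meet the threshold, so Linh controls no company.
Neither Linh nor any entity Linh controls holds any voting interest in Anchor.
So before the transaction, Linh does not control Anchor.
After the purchase, Linh holds 18% of Selkirk directly.
Linh's side now holds 18% of Selkirk, not > 75%, so Linh still does not control Selkirk.
After the transaction, neither Linh nor any entity Linh controls holds a voting interest in Anchor, so Linh still does not control it.
No new person acquires control, so the clause is not triggered.

No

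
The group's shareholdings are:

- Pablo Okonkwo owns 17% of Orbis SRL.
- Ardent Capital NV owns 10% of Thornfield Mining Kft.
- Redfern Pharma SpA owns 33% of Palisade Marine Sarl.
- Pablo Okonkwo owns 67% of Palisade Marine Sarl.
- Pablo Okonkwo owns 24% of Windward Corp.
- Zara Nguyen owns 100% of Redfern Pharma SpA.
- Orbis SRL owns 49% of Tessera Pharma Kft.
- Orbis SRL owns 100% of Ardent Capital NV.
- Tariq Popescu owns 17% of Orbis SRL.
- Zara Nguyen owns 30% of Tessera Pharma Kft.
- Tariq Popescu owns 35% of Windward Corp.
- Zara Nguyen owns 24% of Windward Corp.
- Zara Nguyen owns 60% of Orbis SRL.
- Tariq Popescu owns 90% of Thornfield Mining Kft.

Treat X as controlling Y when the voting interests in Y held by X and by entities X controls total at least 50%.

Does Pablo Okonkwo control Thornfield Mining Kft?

Pablo holds 67% of Palisade, so Pablo controls Palisade.
Neither Pablo nor any entity Pablo controls holds any voting interest in Thornfield.
So Pablo does not control Thornfield.

No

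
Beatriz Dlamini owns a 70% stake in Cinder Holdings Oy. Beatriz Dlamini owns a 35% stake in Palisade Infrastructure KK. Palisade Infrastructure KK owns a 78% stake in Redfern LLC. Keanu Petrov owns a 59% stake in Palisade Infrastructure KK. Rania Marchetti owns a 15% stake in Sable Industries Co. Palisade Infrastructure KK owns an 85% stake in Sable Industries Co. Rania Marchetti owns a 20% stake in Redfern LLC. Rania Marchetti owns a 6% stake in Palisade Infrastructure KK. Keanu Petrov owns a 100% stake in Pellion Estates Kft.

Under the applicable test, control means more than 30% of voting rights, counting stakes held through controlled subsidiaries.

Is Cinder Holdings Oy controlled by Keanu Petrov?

Keanu holds 59% of Palisade, so Keanu controls Palisade.
Palisade holds 78% of Redfern, so Keanu controls Redfern.
Palisade holds 85% of Sable, so Keanu controls Sable.
Keanu holds 100% of Pellion, so Keanu controls Pellion.
Neither Keanu nor any entity Keanu controls holds any voting interest in Cinder.
So Keanu does not control Cinder.

No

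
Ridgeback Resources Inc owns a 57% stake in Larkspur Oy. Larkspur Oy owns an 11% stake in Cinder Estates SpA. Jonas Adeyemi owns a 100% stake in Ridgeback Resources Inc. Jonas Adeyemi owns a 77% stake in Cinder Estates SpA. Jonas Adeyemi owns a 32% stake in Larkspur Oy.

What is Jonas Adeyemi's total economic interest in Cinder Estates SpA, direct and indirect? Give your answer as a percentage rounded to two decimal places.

Jonas reaches Cinder along 3 paths.
Direct stake: 77% = 77%.
Via Ridgeback → Larkspur: 100% × 57% × 11% = 6.27%.
Via Larkspur: 32% × 11% = 3.52%.
Total: 77% + 6.27% + 3.52% = 86.79%.

86.79%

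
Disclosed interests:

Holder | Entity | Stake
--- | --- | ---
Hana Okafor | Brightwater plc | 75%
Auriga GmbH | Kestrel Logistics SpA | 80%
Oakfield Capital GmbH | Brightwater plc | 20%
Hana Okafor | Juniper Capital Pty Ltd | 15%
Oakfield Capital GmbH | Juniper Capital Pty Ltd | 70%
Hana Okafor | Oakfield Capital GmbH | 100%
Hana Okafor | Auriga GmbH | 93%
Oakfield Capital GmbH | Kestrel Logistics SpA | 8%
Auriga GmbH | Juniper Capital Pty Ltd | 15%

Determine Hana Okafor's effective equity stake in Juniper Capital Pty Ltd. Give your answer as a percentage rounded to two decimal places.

Hana reaches Juniper along 3 paths.
Via Oakfield: 100% × 70% = 70%.
Direct stake: 15% = 15%.
Via Auriga: 93% × 15% = 13.95%.
Total: 70% + 15% + 13.95% = 98.95%.

98.95%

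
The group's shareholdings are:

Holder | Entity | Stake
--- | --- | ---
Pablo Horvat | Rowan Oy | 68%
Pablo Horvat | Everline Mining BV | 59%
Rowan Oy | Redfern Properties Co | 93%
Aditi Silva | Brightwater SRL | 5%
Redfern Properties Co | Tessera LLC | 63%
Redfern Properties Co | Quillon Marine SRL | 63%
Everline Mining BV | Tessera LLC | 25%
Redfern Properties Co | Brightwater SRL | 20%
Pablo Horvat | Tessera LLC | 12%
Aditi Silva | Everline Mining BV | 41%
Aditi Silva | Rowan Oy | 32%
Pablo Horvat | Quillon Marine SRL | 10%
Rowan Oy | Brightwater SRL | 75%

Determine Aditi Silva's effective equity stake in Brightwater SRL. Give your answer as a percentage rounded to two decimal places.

Aditi reaches Brightwater along 3 paths.
Direct stake: 5% = 5%.
Via Rowan → Redfern: 32% × 93% × 20% = 5.952%.
Via Rowan: 32% × 75% = 24%.
Total: 5% + 5.952% + 24% = 34.952%.
Rounded: 34.95%.

34.95%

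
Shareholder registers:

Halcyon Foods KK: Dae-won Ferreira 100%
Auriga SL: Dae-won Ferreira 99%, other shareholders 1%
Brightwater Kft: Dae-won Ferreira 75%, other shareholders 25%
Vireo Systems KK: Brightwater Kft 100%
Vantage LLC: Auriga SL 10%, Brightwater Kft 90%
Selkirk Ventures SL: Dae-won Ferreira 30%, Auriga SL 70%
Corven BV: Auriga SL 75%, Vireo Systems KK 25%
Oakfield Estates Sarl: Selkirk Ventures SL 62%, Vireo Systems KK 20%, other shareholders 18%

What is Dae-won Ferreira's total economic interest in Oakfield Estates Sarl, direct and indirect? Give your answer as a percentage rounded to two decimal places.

Dae-won reaches Oakfield along 3 paths.
Via Selkirk: 30% × 62% = 18.6%.
Via Auriga → Selkirk: 99% × 70% × 62% = 42.966%.
Via Brightwater → Vireo: 75% × 100% × 20% = 15%.
Total: 18.6% + 42.966% + 15% = 76.566%.
Rounded: 76.57%.

76.57%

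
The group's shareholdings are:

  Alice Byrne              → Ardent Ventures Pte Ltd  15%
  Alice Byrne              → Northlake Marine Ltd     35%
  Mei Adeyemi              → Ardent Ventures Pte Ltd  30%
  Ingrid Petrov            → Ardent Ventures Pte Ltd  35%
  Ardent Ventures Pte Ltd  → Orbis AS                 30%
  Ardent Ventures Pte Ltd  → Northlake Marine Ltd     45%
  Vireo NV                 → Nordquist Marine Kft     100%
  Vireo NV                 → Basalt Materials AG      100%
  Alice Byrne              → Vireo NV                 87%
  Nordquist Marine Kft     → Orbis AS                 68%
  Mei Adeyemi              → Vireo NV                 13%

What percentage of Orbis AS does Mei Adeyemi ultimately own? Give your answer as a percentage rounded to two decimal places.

Mei reaches Orbis along 2 paths.
Via Ardent: 30% × 30% = 9%.
Via Vireo → Nordquist: 13% × 100% × 68% = 8.84%.
Total: 9% + 8.84% = 17.84%.

17.84%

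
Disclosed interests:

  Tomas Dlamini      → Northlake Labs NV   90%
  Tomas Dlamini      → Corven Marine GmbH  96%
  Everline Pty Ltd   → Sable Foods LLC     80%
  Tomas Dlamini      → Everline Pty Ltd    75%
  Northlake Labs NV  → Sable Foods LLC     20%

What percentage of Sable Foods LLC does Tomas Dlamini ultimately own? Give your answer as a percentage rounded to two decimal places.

Tomas reaches Sable along 2 paths.
Via Everline: 75% × 80% = 60%.
Via Northlake: 90% × 20% = 18%.
Total: 60% + 18% = 78%.
Rounded: 78.00%.

78.00%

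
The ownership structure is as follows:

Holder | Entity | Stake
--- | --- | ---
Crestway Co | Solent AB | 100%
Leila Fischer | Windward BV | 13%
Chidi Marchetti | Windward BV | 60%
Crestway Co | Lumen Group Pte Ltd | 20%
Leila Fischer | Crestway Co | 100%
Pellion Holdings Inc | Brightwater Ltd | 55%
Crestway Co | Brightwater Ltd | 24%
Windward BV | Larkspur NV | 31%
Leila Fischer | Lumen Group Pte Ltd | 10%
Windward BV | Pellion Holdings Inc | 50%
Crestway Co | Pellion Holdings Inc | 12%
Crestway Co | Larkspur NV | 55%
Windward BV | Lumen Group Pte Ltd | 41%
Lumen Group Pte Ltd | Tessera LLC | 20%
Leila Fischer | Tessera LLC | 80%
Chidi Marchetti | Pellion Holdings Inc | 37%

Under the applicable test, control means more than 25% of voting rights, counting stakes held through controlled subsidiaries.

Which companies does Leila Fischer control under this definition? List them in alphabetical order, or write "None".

Crestway Co, Larkspur NV, Lumen Group Pte Ltd, Solent AB, Tessera LLC

Leila holds 100% of Crestway, so Leila controls Crestway.
Crestway and Leila together hold 20% + 10% = 30% of Lumen, so Leila controls Lumen.
Crestway holds 100% of Solent, so Leila controls Solent.
Crestway holds 55% of Larkspur, so Leila controls Larkspur.
Leila and Lumen together hold 80% + 20% = 100% of Tessera, so Leila controls Tessera.
No other company's threshold is met.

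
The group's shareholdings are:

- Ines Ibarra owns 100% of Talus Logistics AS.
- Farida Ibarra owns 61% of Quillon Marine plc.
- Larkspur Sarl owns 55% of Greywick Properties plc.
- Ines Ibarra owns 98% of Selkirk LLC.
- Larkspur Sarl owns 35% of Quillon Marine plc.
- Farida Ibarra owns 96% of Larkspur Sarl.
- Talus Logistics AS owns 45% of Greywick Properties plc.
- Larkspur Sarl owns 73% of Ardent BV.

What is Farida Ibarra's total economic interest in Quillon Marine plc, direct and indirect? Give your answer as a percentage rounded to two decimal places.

94.60%

Farida reaches Quillon along 2 paths.
Direct stake: 61% = 61%.
Via Larkspur: 96% × 35% = 33.6%.
Total: 61% + 33.6% = 94.6%.
Rounded: 94.60%.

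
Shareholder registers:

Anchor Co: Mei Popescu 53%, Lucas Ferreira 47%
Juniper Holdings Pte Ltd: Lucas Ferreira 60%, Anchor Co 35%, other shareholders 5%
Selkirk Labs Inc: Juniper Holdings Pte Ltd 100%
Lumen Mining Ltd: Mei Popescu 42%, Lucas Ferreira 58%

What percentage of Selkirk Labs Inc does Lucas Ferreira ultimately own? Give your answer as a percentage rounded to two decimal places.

Lucas reaches Selkirk along 2 paths.
Via Juniper: 60% × 100% = 60%.
Via Anchor → Juniper: 47% × 35% × 100% = 16.45%.
Total: 60% + 16.45% = 76.45%.

76.45%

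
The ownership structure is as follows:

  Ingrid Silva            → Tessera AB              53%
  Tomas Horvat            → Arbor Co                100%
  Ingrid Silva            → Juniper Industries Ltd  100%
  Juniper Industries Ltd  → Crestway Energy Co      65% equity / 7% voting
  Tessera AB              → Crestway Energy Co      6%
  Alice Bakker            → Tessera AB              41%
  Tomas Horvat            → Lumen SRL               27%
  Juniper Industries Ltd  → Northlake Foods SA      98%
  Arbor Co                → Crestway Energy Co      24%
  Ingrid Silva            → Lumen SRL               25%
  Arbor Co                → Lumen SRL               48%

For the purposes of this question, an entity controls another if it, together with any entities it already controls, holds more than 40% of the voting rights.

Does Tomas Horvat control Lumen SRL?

Yes

Tomas holds 100% of Arbor, so Tomas controls Arbor.
Arbor and Tomas together hold 48% + 27% = 75% of Lumen, so Tomas controls Lumen.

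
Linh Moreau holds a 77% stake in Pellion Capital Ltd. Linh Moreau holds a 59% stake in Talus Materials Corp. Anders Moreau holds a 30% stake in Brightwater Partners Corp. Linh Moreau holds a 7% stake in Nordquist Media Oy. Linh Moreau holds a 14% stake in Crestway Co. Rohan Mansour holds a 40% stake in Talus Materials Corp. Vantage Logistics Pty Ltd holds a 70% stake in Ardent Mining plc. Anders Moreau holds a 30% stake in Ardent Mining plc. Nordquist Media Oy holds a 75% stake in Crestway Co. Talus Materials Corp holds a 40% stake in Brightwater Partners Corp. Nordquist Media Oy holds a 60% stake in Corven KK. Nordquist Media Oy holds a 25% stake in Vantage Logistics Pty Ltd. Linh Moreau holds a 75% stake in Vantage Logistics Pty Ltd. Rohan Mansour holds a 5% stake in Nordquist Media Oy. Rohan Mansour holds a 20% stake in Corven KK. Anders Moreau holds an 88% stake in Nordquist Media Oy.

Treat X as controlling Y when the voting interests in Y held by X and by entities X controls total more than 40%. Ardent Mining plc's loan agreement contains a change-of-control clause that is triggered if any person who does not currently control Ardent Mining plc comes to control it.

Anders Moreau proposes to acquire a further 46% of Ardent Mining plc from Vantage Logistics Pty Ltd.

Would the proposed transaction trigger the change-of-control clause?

Yes

The purchase adds only to Anders's holdings (Vantage's stake shrinks), so Anders is the only person who could newly come to control Ardent.
Anders holds 88% of Nordquist, so Anders controls Nordquist.
Nordquist holds 60% of Corven, so Anders controls Corven.
Nordquist holds 75% of Crestway, so Anders controls Crestway.
In Ardent, Anders's side holds only 30%, not > 40%.
So before the transaction, Anders does not control Ardent.
After the purchase, Anders's direct stake in Ardent rises to 30% + 46% = 76%, and Vantage's stake falls to 24%.
Anders holds 76% of Ardent, so Anders controls Ardent.
Anders did not control Ardent before and does after, so the clause is triggered.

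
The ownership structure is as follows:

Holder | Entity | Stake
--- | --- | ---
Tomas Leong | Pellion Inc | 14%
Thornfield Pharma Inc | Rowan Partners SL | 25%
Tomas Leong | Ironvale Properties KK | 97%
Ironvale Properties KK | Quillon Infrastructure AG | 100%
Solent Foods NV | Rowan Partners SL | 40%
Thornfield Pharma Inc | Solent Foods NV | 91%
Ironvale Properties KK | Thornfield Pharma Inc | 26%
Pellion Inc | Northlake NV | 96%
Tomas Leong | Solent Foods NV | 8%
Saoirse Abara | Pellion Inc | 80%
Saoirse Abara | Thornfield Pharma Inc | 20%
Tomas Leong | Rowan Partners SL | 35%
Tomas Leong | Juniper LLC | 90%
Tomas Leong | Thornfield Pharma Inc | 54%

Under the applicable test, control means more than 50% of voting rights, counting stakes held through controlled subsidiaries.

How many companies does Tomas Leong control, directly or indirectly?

6

Tomas holds 97% of Ironvale, so Tomas controls Ironvale.
Tomas and Ironvale together hold 54% + 26% = 80% of Thornfield, so Tomas controls Thornfield.
Tomas holds 90% of Juniper, so Tomas controls Juniper.
Ironvale holds 100% of Quillon, so Tomas controls Quillon.
Tomas and Thornfield together hold 8% + 91% = 99% of Solent, so Tomas controls Solent.
Thornfield and Tomas and Solent together hold 25% + 35% + 40% = 100% of Rowan, so Tomas controls Rowan.
No other company's threshold is met.
Tomas controls 6 companies.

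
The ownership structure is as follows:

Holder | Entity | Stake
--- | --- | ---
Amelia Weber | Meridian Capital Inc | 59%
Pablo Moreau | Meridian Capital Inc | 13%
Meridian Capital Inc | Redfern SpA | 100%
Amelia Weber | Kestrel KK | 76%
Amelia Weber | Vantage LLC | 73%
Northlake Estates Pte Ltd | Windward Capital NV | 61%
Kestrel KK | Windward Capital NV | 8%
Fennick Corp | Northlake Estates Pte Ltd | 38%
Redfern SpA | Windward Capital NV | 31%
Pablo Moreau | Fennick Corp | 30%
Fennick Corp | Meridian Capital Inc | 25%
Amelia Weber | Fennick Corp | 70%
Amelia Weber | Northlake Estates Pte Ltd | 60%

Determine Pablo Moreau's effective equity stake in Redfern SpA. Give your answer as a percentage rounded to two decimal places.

20.50%

Pablo reaches Redfern along 2 paths.
Via Meridian: 13% × 100% = 13%.
Via Fennick → Meridian: 30% × 25% × 100% = 7.5%.
Total: 13% + 7.5% = 20.5%.
Rounded: 20.50%.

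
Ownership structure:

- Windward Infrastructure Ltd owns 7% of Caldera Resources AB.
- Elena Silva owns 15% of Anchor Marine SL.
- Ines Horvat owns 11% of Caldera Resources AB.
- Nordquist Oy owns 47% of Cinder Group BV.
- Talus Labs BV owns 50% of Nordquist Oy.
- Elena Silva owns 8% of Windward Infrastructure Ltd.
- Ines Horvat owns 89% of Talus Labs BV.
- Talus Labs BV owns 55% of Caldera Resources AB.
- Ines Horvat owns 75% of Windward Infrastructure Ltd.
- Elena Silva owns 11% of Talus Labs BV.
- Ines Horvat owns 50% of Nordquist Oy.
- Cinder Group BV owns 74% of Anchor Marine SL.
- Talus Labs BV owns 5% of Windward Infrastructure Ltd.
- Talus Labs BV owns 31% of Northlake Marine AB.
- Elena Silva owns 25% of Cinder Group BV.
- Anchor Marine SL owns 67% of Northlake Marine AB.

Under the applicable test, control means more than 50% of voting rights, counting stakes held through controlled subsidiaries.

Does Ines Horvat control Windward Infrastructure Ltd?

Ines holds 89% of Talus, so Ines controls Talus.
Ines and Talus together hold 75% + 5% = 80% of Windward, so Ines controls Windward.

Yes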